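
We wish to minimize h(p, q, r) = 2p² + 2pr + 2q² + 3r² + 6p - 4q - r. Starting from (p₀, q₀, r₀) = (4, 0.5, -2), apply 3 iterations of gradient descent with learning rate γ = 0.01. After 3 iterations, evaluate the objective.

∇h = (4p + 2r + 6, 4q - 4, 2p + 6r - 1)
Step 1: at (4, 0.5, -2), ∇h = (18, -2, -5) → (4, 0.5, -2) − 0.01·(18, -2, -5) = (3.82, 0.52, -1.95)
Step 2: at (3.82, 0.52, -1.95), ∇h = (17.38, -1.92, -5.06) → (3.82, 0.52, -1.95) − 0.01·(17.38, -1.92, -5.06) = (3.6462, 0.5392, -1.8994)
Step 3: at (3.6462, 0.5392, -1.8994), ∇h = (16.786, -1.8432, -5.104) → (3.6462, 0.5392, -1.8994) − 0.01·(16.786, -1.8432, -5.104) = (3.47834, 0.557632, -1.84836)
h(3.47834, 0.557632, -1.84836) = 42.698332230048

42.698332230048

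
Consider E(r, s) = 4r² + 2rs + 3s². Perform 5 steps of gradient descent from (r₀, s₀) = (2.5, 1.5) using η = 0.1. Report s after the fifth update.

∇E = (8r + 2s, 2r + 6s)
(r₁, s₁) = (2.5, 1.5) − 0.1·(23, 14) = (0.2, 0.1)
(r₂, s₂) = (0.2, 0.1) − 0.1·(1.8, 1) = (0.02, 0)
(r₃, s₃) = (0.02, 0) − 0.1·(0.16, 0.04) = (0.004, -0.004)
(r₄, s₄) = (0.004, -0.004) − 0.1·(0.024, -0.016) = (0.0016, -0.0024)
(r₅, s₅) = (0.0016, -0.0024) − 0.1·(0.008, -0.0112) = (0.0008, -0.00128)
s = -0.00128

-0.00128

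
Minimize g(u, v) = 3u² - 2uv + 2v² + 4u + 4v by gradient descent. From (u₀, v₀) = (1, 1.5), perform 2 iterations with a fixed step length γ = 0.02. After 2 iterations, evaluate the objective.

∇g = (6u - 2v + 4, -2u + 4v + 4)
Step 1: at (1, 1.5), ∇g = (7, 8) → (1, 1.5) − 0.02·(7, 8) = (0.86, 1.34)
Step 2: at (0.86, 1.34), ∇g = (6.48, 7.64) → (0.86, 1.34) − 0.02·(6.48, 7.64) = (0.7304, 1.1872)
g(0.7304, 1.1872) = 10.3554784

10.3554784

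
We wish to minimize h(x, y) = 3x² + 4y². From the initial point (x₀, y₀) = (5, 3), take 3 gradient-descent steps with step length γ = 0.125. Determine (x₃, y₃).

(0.078125, 0)

∇h = (6x, 8y)
(x₁, y₁) = (5, 3) − 0.125·(30, 24) = (1.25, 0)
(x₂, y₂) = (1.25, 0) − 0.125·(7.5, 0) = (0.3125, 0)
(x₃, y₃) = (0.3125, 0) − 0.125·(1.875, 0) = (0.078125, 0)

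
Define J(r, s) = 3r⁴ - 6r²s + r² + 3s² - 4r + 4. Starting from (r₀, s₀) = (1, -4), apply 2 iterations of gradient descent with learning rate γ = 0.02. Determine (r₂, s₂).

∇J = (12r³ - 12rs + 2r - 4, -6r² + 6s)
Step 1: at (1, -4), ∇J = (58, -30) → (1, -4) − 0.02·(58, -30) = (-0.16, -3.4)
Step 2: at (-0.16, -3.4), ∇J = (-10.897152, -20.5536) → (-0.16, -3.4) − 0.02·(-10.897152, -20.5536) = (0.05794304, -2.988928)

(0.05794304, -2.988928)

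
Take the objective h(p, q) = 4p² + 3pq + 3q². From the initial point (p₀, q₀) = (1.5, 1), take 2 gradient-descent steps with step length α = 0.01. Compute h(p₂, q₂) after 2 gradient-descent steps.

10.74947637

∇h = (8p + 3q, 3p + 6q)
(p₁, q₁) = (1.5, 1) − 0.01·(15, 10.5) = (1.35, 0.895)
(p₂, q₂) = (1.35, 0.895) − 0.01·(13.485, 9.42) = (1.21515, 0.8008)
h(1.21515, 0.8008) = 10.74947637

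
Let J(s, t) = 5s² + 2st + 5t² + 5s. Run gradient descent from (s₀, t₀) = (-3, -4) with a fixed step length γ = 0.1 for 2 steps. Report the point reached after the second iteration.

(-0.62, -0.06)

∇J = (10s + 2t + 5, 2s + 10t)
(s₁, t₁) = (-3, -4) − 0.1·(-33, -46) = (0.3, 0.6)
(s₂, t₂) = (0.3, 0.6) − 0.1·(9.2, 6.6) = (-0.62, -0.06)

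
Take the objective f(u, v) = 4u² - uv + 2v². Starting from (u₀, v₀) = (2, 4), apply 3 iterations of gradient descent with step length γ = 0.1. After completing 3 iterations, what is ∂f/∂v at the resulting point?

∇f = (8u - v, -u + 4v)
Step 1: at (2, 4), ∇f = (12, 14) → (2, 4) − 0.1·(12, 14) = (0.8, 2.6)
Step 2: at (0.8, 2.6), ∇f = (3.8, 9.6) → (0.8, 2.6) − 0.1·(3.8, 9.6) = (0.42, 1.64)
Step 3: at (0.42, 1.64), ∇f = (1.72, 6.14) → (0.42, 1.64) − 0.1·(1.72, 6.14) = (0.248, 1.026)
∂f/∂v at (0.248, 1.026) = 3.856

3.856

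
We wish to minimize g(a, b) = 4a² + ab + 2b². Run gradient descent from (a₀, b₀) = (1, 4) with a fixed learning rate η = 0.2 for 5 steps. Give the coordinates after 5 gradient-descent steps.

∇g = (8a + b, a + 4b)
Step 1: at (1, 4), ∇g = (12, 17) → (1, 4) − 0.2·(12, 17) = (-1.4, 0.6)
Step 2: at (-1.4, 0.6), ∇g = (-10.6, 1) → (-1.4, 0.6) − 0.2·(-10.6, 1) = (0.72, 0.4)
Step 3: at (0.72, 0.4), ∇g = (6.16, 2.32) → (0.72, 0.4) − 0.2·(6.16, 2.32) = (-0.512, -0.064)
Step 4: at (-0.512, -0.064), ∇g = (-4.16, -0.768) → (-0.512, -0.064) − 0.2·(-4.16, -0.768) = (0.32, 0.0896)
Step 5: at (0.32, 0.0896), ∇g = (2.6496, 0.6784) → (0.32, 0.0896) − 0.2·(2.6496, 0.6784) = (-0.20992, -0.04608)

(-0.20992, -0.04608)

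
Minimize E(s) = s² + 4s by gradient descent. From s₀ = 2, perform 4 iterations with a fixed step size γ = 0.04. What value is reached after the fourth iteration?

E′(s) = 2s + 4
s₁ = 2 − 0.04·8 = 1.68
s₂ = 1.68 − 0.04·7.36 = 1.3856
s₃ = 1.3856 − 0.04·6.7712 = 1.114752
s₄ = 1.114752 − 0.04·6.229504 = 0.86557184

0.86557184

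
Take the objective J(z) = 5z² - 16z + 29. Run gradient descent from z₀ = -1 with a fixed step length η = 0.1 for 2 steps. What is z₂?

J′(z) = 10z - 16
Step 1: J′(-1) = -26; z₁ = -1 − 0.1·(-26) = 1.6
Step 2: J′(1.6) = 0; z₂ = 1.6 − 0.1·0 = 1.6

1.6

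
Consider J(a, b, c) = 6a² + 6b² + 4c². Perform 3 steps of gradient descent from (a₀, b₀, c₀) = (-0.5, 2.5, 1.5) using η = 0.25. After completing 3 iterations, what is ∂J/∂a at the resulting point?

48

∇J = (12a, 12b, 8c)
Step 1: at (-0.5, 2.5, 1.5), ∇J = (-6, 30, 12) → (-0.5, 2.5, 1.5) − 0.25·(-6, 30, 12) = (1, -5, -1.5)
Step 2: at (1, -5, -1.5), ∇J = (12, -60, -12) → (1, -5, -1.5) − 0.25·(12, -60, -12) = (-2, 10, 1.5)
Step 3: at (-2, 10, 1.5), ∇J = (-24, 120, 12) → (-2, 10, 1.5) − 0.25·(-24, 120, 12) = (4, -20, -1.5)
∂J/∂a at (4, -20, -1.5) = 48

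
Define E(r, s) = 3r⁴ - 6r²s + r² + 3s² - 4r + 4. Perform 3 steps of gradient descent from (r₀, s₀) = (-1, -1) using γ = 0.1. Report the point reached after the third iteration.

∇E = (12r³ - 12rs + 2r - 4, -6r² + 6s)
Step 1: at (-1, -1), ∇E = (-30, -12) → (-1, -1) − 0.1·(-30, -12) = (2, 0.2)
Step 2: at (2, 0.2), ∇E = (91.2, -22.8) → (2, 0.2) − 0.1·(91.2, -22.8) = (-7.12, 2.48)
Step 3: at (-7.12, 2.48), ∇E = (-4137.678336, -289.2864) → (-7.12, 2.48) − 0.1·(-4137.678336, -289.2864) = (406.6478336, 31.40864)

(406.6478336, 31.40864)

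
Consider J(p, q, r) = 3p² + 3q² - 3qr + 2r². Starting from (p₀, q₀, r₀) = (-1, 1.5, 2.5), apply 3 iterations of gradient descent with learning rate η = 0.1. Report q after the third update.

0.9225

∇J = (6p, 6q - 3r, -3q + 4r)
(p₁, q₁, r₁) = (-1, 1.5, 2.5) − 0.1·(-6, 1.5, 5.5) = (-0.4, 1.35, 1.95)
(p₂, q₂, r₂) = (-0.4, 1.35, 1.95) − 0.1·(-2.4, 2.25, 3.75) = (-0.16, 1.125, 1.575)
(p₃, q₃, r₃) = (-0.16, 1.125, 1.575) − 0.1·(-0.96, 2.025, 2.925) = (-0.064, 0.9225, 1.2825)
q = 0.9225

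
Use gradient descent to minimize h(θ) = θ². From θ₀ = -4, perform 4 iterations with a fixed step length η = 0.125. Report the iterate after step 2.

h′(θ) = 2θ
Step 1: h′(-4) = -8; θ₁ = -4 − 0.125·(-8) = -3
Step 2: h′(-3) = -6; θ₂ = -3 − 0.125·(-6) = -2.25

-2.25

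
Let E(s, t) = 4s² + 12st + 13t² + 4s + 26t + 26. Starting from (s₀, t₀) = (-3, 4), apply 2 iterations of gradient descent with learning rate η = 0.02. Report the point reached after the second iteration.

(-3.5792, 1.352)

∇E = (8s + 12t + 4, 12s + 26t + 26)
Step 1: at (-3, 4), ∇E = (28, 94) → (-3, 4) − 0.02·(28, 94) = (-3.56, 2.12)
Step 2: at (-3.56, 2.12), ∇E = (0.96, 38.4) → (-3.56, 2.12) − 0.02·(0.96, 38.4) = (-3.5792, 1.352)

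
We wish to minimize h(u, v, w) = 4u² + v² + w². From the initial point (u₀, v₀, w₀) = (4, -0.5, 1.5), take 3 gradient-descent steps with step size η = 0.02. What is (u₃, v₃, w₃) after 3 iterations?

(2.370816, -0.442368, 1.327104)

∇h = (8u, 2v, 2w)
Step 1: at (4, -0.5, 1.5), ∇h = (32, -1, 3) → (4, -0.5, 1.5) − 0.02·(32, -1, 3) = (3.36, -0.48, 1.44)
Step 2: at (3.36, -0.48, 1.44), ∇h = (26.88, -0.96, 2.88) → (3.36, -0.48, 1.44) − 0.02·(26.88, -0.96, 2.88) = (2.8224, -0.4608, 1.3824)
Step 3: at (2.8224, -0.4608, 1.3824), ∇h = (22.5792, -0.9216, 2.7648) → (2.8224, -0.4608, 1.3824) − 0.02·(22.5792, -0.9216, 2.7648) = (2.370816, -0.442368, 1.327104)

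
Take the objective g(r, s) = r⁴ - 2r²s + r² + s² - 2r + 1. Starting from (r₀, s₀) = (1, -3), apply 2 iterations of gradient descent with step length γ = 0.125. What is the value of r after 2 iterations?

∇g = (4r³ - 4rs + 2r - 2, -2r² + 2s)
(r₁, s₁) = (1, -3) − 0.125·(16, -8) = (-1, -2)
(r₂, s₂) = (-1, -2) − 0.125·(-16, -6) = (1, -1.25)
r = 1

1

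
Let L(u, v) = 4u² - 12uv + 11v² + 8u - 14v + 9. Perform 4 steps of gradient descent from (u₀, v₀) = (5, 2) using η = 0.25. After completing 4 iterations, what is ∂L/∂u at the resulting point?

∇L = (8u - 12v + 8, -12u + 22v - 14)
Step 1: at (5, 2), ∇L = (24, -30) → (5, 2) − 0.25·(24, -30) = (-1, 9.5)
Step 2: at (-1, 9.5), ∇L = (-114, 207) → (-1, 9.5) − 0.25·(-114, 207) = (27.5, -42.25)
Step 3: at (27.5, -42.25), ∇L = (735, -1273.5) → (27.5, -42.25) − 0.25·(735, -1273.5) = (-156.25, 276.125)
Step 4: at (-156.25, 276.125), ∇L = (-4555.5, 7935.75) → (-156.25, 276.125) − 0.25·(-4555.5, 7935.75) = (982.625, -1707.8125)
∂L/∂u at (982.625, -1707.8125) = 28362.75

28362.75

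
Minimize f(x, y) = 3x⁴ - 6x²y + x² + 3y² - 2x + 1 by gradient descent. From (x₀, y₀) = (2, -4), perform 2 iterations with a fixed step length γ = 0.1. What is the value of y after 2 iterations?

∇f = (12x³ - 12xy + 2x - 2, -6x² + 6y)
Step 1: at (2, -4), ∇f = (194, -48) → (2, -4) − 0.1·(194, -48) = (-17.4, 0.8)
Step 2: at (-17.4, 0.8), ∇f = (-63086.048, -1811.76) → (-17.4, 0.8) − 0.1·(-63086.048, -1811.76) = (6291.2048, 181.976)
y = 181.976

181.976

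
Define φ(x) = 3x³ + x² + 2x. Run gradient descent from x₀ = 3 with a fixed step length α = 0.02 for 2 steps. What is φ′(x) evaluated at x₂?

φ′(x) = 9x² + 2x + 2
Step 1: φ′(3) = 89; x₁ = 3 − 0.02·89 = 1.22
Step 2: φ′(1.22) = 17.8356; x₂ = 1.22 − 0.02·17.8356 = 0.863288
φ′(x) at (0.863288) = 10.433971538496

10.433971538496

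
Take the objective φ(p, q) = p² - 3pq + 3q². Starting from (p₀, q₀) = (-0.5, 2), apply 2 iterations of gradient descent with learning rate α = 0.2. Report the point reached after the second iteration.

(0.12, 0.68)

∇φ = (2p - 3q, -3p + 6q)
Step 1: at (-0.5, 2), ∇φ = (-7, 13.5) → (-0.5, 2) − 0.2·(-7, 13.5) = (0.9, -0.7)
Step 2: at (0.9, -0.7), ∇φ = (3.9, -6.9) → (0.9, -0.7) − 0.2·(3.9, -6.9) = (0.12, 0.68)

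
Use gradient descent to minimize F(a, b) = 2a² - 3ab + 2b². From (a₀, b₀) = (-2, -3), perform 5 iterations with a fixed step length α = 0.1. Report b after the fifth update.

∇F = (4a - 3b, -3a + 4b)
Step 1: at (-2, -3), ∇F = (1, -6) → (-2, -3) − 0.1·(1, -6) = (-2.1, -2.4)
Step 2: at (-2.1, -2.4), ∇F = (-1.2, -3.3) → (-2.1, -2.4) − 0.1·(-1.2, -3.3) = (-1.98, -2.07)
Step 3: at (-1.98, -2.07), ∇F = (-1.71, -2.34) → (-1.98, -2.07) − 0.1·(-1.71, -2.34) = (-1.809, -1.836)
Step 4: at (-1.809, -1.836), ∇F = (-1.728, -1.917) → (-1.809, -1.836) − 0.1·(-1.728, -1.917) = (-1.6362, -1.6443)
Step 5: at (-1.6362, -1.6443), ∇F = (-1.6119, -1.6686) → (-1.6362, -1.6443) − 0.1·(-1.6119, -1.6686) = (-1.47501, -1.47744)
b = -1.47744

-1.47744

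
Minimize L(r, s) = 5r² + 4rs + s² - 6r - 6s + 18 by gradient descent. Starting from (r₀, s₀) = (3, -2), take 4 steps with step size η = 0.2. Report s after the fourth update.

∇L = (10r + 4s - 6, 4r + 2s - 6)
Step 1: at (3, -2), ∇L = (16, 2) → (3, -2) − 0.2·(16, 2) = (-0.2, -2.4)
Step 2: at (-0.2, -2.4), ∇L = (-17.6, -11.6) → (-0.2, -2.4) − 0.2·(-17.6, -11.6) = (3.32, -0.08)
Step 3: at (3.32, -0.08), ∇L = (26.88, 7.12) → (3.32, -0.08) − 0.2·(26.88, 7.12) = (-2.056, -1.504)
Step 4: at (-2.056, -1.504), ∇L = (-32.576, -17.232) → (-2.056, -1.504) − 0.2·(-32.576, -17.232) = (4.4592, 1.9424)
s = 1.9424

1.9424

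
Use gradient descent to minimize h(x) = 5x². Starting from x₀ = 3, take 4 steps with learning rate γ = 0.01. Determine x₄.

1.9683

h′(x) = 10x
x₁ = 3 − 0.01·30 = 2.7
x₂ = 2.7 − 0.01·27 = 2.43
x₃ = 2.43 − 0.01·24.3 = 2.187
x₄ = 2.187 − 0.01·21.87 = 1.9683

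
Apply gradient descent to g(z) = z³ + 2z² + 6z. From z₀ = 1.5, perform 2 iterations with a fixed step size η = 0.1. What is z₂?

-0.8671875

g′(z) = 3z² + 4z + 6
Step 1: g′(1.5) = 18.75; z₁ = 1.5 − 0.1·18.75 = -0.375
Step 2: g′(-0.375) = 4.921875; z₂ = -0.375 − 0.1·4.921875 = -0.8671875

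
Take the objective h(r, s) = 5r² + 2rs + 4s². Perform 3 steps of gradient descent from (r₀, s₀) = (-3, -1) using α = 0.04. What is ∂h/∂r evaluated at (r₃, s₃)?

∇h = (10r + 2s, 2r + 8s)
(r₁, s₁) = (-3, -1) − 0.04·(-32, -14) = (-1.72, -0.44)
(r₂, s₂) = (-1.72, -0.44) − 0.04·(-18.08, -6.96) = (-0.9968, -0.1616)
(r₃, s₃) = (-0.9968, -0.1616) − 0.04·(-10.2912, -3.2864) = (-0.585152, -0.030144)
∂h/∂r at (-0.585152, -0.030144) = -5.911808

-5.911808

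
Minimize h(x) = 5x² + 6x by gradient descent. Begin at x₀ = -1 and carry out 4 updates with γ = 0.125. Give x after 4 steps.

h′(x) = 10x + 6
x₁ = -1 − 0.125·(-4) = -0.5
x₂ = -0.5 − 0.125·1 = -0.625
x₃ = -0.625 − 0.125·(-0.25) = -0.59375
x₄ = -0.59375 − 0.125·0.0625 = -0.6015625

-0.6015625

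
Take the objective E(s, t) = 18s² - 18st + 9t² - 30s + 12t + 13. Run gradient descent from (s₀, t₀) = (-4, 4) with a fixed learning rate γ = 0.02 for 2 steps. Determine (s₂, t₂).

∇E = (36s - 18t - 30, -18s + 18t + 12)
(s₁, t₁) = (-4, 4) − 0.02·(-246, 156) = (0.92, 0.88)
(s₂, t₂) = (0.92, 0.88) − 0.02·(-12.72, 11.28) = (1.1744, 0.6544)

(1.1744, 0.6544)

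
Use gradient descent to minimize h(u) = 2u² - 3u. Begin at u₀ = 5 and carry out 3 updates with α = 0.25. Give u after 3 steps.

h′(u) = 4u - 3
u₁ = 5 − 0.25·17 = 0.75
u₂ = 0.75 − 0.25·0 = 0.75
u₃ = 0.75 − 0.25·0 = 0.75

0.75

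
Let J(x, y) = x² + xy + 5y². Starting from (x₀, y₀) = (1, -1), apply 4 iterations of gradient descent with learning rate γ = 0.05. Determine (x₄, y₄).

(0.73960625, -0.14320625)

∇J = (2x + y, x + 10y)
Step 1: at (1, -1), ∇J = (1, -9) → (1, -1) − 0.05·(1, -9) = (0.95, -0.55)
Step 2: at (0.95, -0.55), ∇J = (1.35, -4.55) → (0.95, -0.55) − 0.05·(1.35, -4.55) = (0.8825, -0.3225)
Step 3: at (0.8825, -0.3225), ∇J = (1.4425, -2.3425) → (0.8825, -0.3225) − 0.05·(1.4425, -2.3425) = (0.810375, -0.205375)
Step 4: at (0.810375, -0.205375), ∇J = (1.415375, -1.243375) → (0.810375, -0.205375) − 0.05·(1.415375, -1.243375) = (0.73960625, -0.14320625)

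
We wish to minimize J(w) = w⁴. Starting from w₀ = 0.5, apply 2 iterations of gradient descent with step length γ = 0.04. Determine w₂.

J′(w) = 4w³
Step 1: J′(0.5) = 0.5; w₁ = 0.5 − 0.04·0.5 = 0.48
Step 2: J′(0.48) = 0.442368; w₂ = 0.48 − 0.04·0.442368 = 0.46230528

0.46230528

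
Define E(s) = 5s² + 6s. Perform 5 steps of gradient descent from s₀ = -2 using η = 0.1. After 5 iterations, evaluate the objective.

E′(s) = 10s + 6
s₁ = -2 − 0.1·(-14) = -0.6
s₂ = -0.6 − 0.1·0 = -0.6
s₃ = -0.6 − 0.1·0 = -0.6
s₄ = -0.6 − 0.1·0 = -0.6
s₅ = -0.6 − 0.1·0 = -0.6
E(-0.6) = -1.8

-1.8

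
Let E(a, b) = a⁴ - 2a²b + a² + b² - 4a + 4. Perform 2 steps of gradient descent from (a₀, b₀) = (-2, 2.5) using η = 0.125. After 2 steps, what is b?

∇E = (4a³ - 4ab + 2a - 4, -2a² + 2b)
Step 1: at (-2, 2.5), ∇E = (-20, -3) → (-2, 2.5) − 0.125·(-20, -3) = (0.5, 2.875)
Step 2: at (0.5, 2.875), ∇E = (-8.25, 5.25) → (0.5, 2.875) − 0.125·(-8.25, 5.25) = (1.53125, 2.21875)
b = 2.21875

2.21875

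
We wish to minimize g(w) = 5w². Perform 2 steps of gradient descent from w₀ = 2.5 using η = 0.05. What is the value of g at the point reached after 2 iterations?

g′(w) = 10w
Step 1: g′(2.5) = 25; w₁ = 2.5 − 0.05·25 = 1.25
Step 2: g′(1.25) = 12.5; w₂ = 1.25 − 0.05·12.5 = 0.625
g(0.625) = 1.953125

1.953125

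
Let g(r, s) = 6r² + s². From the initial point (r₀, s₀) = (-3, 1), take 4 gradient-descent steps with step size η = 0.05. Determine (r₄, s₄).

∇g = (12r, 2s)
(r₁, s₁) = (-3, 1) − 0.05·(-36, 2) = (-1.2, 0.9)
(r₂, s₂) = (-1.2, 0.9) − 0.05·(-14.4, 1.8) = (-0.48, 0.81)
(r₃, s₃) = (-0.48, 0.81) − 0.05·(-5.76, 1.62) = (-0.192, 0.729)
(r₄, s₄) = (-0.192, 0.729) − 0.05·(-2.304, 1.458) = (-0.0768, 0.6561)

(-0.0768, 0.6561)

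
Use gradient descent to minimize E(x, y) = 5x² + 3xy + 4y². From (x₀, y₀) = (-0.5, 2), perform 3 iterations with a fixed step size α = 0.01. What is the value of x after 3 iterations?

∇E = (10x + 3y, 3x + 8y)
(x₁, y₁) = (-0.5, 2) − 0.01·(1, 14.5) = (-0.51, 1.855)
(x₂, y₂) = (-0.51, 1.855) − 0.01·(0.465, 13.31) = (-0.51465, 1.7219)
(x₃, y₃) = (-0.51465, 1.7219) − 0.01·(0.0192, 12.23125) = (-0.514842, 1.5995875)
x = -0.514842

-0.514842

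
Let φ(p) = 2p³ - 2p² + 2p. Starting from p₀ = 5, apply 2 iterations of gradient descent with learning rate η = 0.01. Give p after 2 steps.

2.994656

φ′(p) = 6p² - 4p + 2
Step 1: φ′(5) = 132; p₁ = 5 − 0.01·132 = 3.68
Step 2: φ′(3.68) = 68.5344; p₂ = 3.68 − 0.01·68.5344 = 2.994656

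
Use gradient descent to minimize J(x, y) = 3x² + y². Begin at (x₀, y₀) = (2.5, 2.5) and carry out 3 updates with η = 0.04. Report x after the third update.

∇J = (6x, 2y)
Step 1: at (2.5, 2.5), ∇J = (15, 5) → (2.5, 2.5) − 0.04·(15, 5) = (1.9, 2.3)
Step 2: at (1.9, 2.3), ∇J = (11.4, 4.6) → (1.9, 2.3) − 0.04·(11.4, 4.6) = (1.444, 2.116)
Step 3: at (1.444, 2.116), ∇J = (8.664, 4.232) → (1.444, 2.116) − 0.04·(8.664, 4.232) = (1.09744, 1.94672)
x = 1.09744

1.09744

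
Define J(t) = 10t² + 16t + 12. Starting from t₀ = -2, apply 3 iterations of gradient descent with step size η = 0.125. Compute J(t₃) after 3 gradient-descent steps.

J′(t) = 20t + 16
Step 1: J′(-2) = -24; t₁ = -2 − 0.125·(-24) = 1
Step 2: J′(1) = 36; t₂ = 1 − 0.125·36 = -3.5
Step 3: J′(-3.5) = -54; t₃ = -3.5 − 0.125·(-54) = 3.25
J(3.25) = 169.625

169.625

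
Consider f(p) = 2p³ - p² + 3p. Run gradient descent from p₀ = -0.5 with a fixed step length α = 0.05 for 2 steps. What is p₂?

-1.1826875

f′(p) = 6p² - 2p + 3
Step 1: f′(-0.5) = 5.5; p₁ = -0.5 − 0.05·5.5 = -0.775
Step 2: f′(-0.775) = 8.15375; p₂ = -0.775 − 0.05·8.15375 = -1.1826875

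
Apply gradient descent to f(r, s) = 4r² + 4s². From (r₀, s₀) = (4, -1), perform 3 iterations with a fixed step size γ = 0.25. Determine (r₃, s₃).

(-4, 1)

∇f = (8r, 8s)
(r₁, s₁) = (4, -1) − 0.25·(32, -8) = (-4, 1)
(r₂, s₂) = (-4, 1) − 0.25·(-32, 8) = (4, -1)
(r₃, s₃) = (4, -1) − 0.25·(32, -8) = (-4, 1)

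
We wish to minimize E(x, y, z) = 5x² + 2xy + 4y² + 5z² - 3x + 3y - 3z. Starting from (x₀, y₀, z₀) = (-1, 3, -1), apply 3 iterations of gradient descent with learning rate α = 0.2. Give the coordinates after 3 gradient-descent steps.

(-0.576, -1.264, 1.6)

∇E = (10x + 2y - 3, 2x + 8y + 3, 10z - 3)
Step 1: at (-1, 3, -1), ∇E = (-7, 25, -13) → (-1, 3, -1) − 0.2·(-7, 25, -13) = (0.4, -2, 1.6)
Step 2: at (0.4, -2, 1.6), ∇E = (-3, -12.2, 13) → (0.4, -2, 1.6) − 0.2·(-3, -12.2, 13) = (1, 0.44, -1)
Step 3: at (1, 0.44, -1), ∇E = (7.88, 8.52, -13) → (1, 0.44, -1) − 0.2·(7.88, 8.52, -13) = (-0.576, -1.264, 1.6)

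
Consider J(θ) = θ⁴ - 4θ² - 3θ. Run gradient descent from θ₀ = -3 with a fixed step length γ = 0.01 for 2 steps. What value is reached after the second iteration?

-1.88385612

J′(θ) = 4θ³ - 8θ - 3
Step 1: J′(-3) = -87; θ₁ = -3 − 0.01·(-87) = -2.13
Step 2: J′(-2.13) = -24.614388; θ₂ = -2.13 − 0.01·(-24.614388) = -1.88385612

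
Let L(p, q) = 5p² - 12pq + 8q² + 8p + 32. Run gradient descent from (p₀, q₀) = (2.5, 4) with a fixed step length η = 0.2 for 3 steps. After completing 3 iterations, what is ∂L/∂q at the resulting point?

-1916.368

∇L = (10p - 12q + 8, -12p + 16q)
(p₁, q₁) = (2.5, 4) − 0.2·(-15, 34) = (5.5, -2.8)
(p₂, q₂) = (5.5, -2.8) − 0.2·(96.6, -110.8) = (-13.82, 19.36)
(p₃, q₃) = (-13.82, 19.36) − 0.2·(-362.52, 475.6) = (58.684, -75.76)
∂L/∂q at (58.684, -75.76) = -1916.368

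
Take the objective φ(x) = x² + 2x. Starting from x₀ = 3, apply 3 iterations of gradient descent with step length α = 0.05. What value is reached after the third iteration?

φ′(x) = 2x + 2
Step 1: φ′(3) = 8; x₁ = 3 − 0.05·8 = 2.6
Step 2: φ′(2.6) = 7.2; x₂ = 2.6 − 0.05·7.2 = 2.24
Step 3: φ′(2.24) = 6.48; x₃ = 2.24 − 0.05·6.48 = 1.916

1.916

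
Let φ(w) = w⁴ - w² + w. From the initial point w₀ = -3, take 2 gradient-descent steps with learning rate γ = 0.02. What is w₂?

-0.96390464

φ′(w) = 4w³ - 2w + 1
Step 1: φ′(-3) = -101; w₁ = -3 − 0.02·(-101) = -0.98
Step 2: φ′(-0.98) = -0.804768; w₂ = -0.98 − 0.02·(-0.804768) = -0.96390464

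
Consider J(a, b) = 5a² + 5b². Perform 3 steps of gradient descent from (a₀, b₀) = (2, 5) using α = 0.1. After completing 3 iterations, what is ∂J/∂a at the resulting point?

∇J = (10a, 10b)
Step 1: at (2, 5), ∇J = (20, 50) → (2, 5) − 0.1·(20, 50) = (0, 0)
Step 2: at (0, 0), ∇J = (0, 0) → (0, 0) − 0.1·(0, 0) = (0, 0)
Step 3: at (0, 0), ∇J = (0, 0) → (0, 0) − 0.1·(0, 0) = (0, 0)
∂J/∂a at (0, 0) = 0

0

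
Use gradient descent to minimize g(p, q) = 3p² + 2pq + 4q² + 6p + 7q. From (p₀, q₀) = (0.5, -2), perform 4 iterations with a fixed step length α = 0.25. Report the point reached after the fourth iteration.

∇g = (6p + 2q + 6, 2p + 8q + 7)
Step 1: at (0.5, -2), ∇g = (5, -8) → (0.5, -2) − 0.25·(5, -8) = (-0.75, 0)
Step 2: at (-0.75, 0), ∇g = (1.5, 5.5) → (-0.75, 0) − 0.25·(1.5, 5.5) = (-1.125, -1.375)
Step 3: at (-1.125, -1.375), ∇g = (-3.5, -6.25) → (-1.125, -1.375) − 0.25·(-3.5, -6.25) = (-0.25, 0.1875)
Step 4: at (-0.25, 0.1875), ∇g = (4.875, 8) → (-0.25, 0.1875) − 0.25·(4.875, 8) = (-1.46875, -1.8125)

(-1.46875, -1.8125)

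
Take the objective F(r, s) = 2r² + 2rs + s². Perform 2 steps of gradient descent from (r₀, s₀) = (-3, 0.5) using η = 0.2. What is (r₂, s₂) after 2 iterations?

∇F = (4r + 2s, 2r + 2s)
Step 1: at (-3, 0.5), ∇F = (-11, -5) → (-3, 0.5) − 0.2·(-11, -5) = (-0.8, 1.5)
Step 2: at (-0.8, 1.5), ∇F = (-0.2, 1.4) → (-0.8, 1.5) − 0.2·(-0.2, 1.4) = (-0.76, 1.22)

(-0.76, 1.22)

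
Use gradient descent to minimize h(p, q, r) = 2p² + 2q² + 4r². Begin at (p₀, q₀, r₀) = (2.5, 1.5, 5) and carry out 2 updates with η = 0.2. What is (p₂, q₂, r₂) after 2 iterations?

∇h = (4p, 4q, 8r)
(p₁, q₁, r₁) = (2.5, 1.5, 5) − 0.2·(10, 6, 40) = (0.5, 0.3, -3)
(p₂, q₂, r₂) = (0.5, 0.3, -3) − 0.2·(2, 1.2, -24) = (0.1, 0.06, 1.8)

(0.1, 0.06, 1.8)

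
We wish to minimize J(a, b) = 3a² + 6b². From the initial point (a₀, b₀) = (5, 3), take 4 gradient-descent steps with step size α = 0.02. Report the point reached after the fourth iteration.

(2.9984768, 1.00086528)

∇J = (6a, 12b)
Step 1: at (5, 3), ∇J = (30, 36) → (5, 3) − 0.02·(30, 36) = (4.4, 2.28)
Step 2: at (4.4, 2.28), ∇J = (26.4, 27.36) → (4.4, 2.28) − 0.02·(26.4, 27.36) = (3.872, 1.7328)
Step 3: at (3.872, 1.7328), ∇J = (23.232, 20.7936) → (3.872, 1.7328) − 0.02·(23.232, 20.7936) = (3.40736, 1.316928)
Step 4: at (3.40736, 1.316928), ∇J = (20.44416, 15.803136) → (3.40736, 1.316928) − 0.02·(20.44416, 15.803136) = (2.9984768, 1.00086528)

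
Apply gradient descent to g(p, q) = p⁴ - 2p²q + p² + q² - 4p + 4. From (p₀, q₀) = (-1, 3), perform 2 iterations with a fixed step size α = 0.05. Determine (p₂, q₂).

(-1.1398, 2.641)

∇g = (4p³ - 4pq + 2p - 4, -2p² + 2q)
(p₁, q₁) = (-1, 3) − 0.05·(2, 4) = (-1.1, 2.8)
(p₂, q₂) = (-1.1, 2.8) − 0.05·(0.796, 3.18) = (-1.1398, 2.641)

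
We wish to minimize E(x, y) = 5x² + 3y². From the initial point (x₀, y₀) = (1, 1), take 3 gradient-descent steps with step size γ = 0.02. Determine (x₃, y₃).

(0.512, 0.681472)

∇E = (10x, 6y)
Step 1: at (1, 1), ∇E = (10, 6) → (1, 1) − 0.02·(10, 6) = (0.8, 0.88)
Step 2: at (0.8, 0.88), ∇E = (8, 5.28) → (0.8, 0.88) − 0.02·(8, 5.28) = (0.64, 0.7744)
Step 3: at (0.64, 0.7744), ∇E = (6.4, 4.6464) → (0.64, 0.7744) − 0.02·(6.4, 4.6464) = (0.512, 0.681472)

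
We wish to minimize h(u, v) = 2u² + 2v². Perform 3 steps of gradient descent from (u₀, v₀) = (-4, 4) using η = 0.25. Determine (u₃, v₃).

∇h = (4u, 4v)
(u₁, v₁) = (-4, 4) − 0.25·(-16, 16) = (0, 0)
(u₂, v₂) = (0, 0) − 0.25·(0, 0) = (0, 0)
(u₃, v₃) = (0, 0) − 0.25·(0, 0) = (0, 0)

(0, 0)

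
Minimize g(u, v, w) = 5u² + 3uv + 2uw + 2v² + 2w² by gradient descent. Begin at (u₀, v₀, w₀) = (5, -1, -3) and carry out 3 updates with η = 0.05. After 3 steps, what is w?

-2.29175

∇g = (10u + 3v + 2w, 3u + 4v, 2u + 4w)
Step 1: at (5, -1, -3), ∇g = (41, 11, -2) → (5, -1, -3) − 0.05·(41, 11, -2) = (2.95, -1.55, -2.9)
Step 2: at (2.95, -1.55, -2.9), ∇g = (19.05, 2.65, -5.7) → (2.95, -1.55, -2.9) − 0.05·(19.05, 2.65, -5.7) = (1.9975, -1.6825, -2.615)
Step 3: at (1.9975, -1.6825, -2.615), ∇g = (9.6975, -0.7375, -6.465) → (1.9975, -1.6825, -2.615) − 0.05·(9.6975, -0.7375, -6.465) = (1.512625, -1.645625, -2.29175)
w = -2.29175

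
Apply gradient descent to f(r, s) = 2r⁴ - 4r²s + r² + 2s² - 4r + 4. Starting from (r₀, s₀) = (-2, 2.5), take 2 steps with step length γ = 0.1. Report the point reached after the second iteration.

∇f = (8r³ - 8rs + 2r - 4, -4r² + 4s)
(r₁, s₁) = (-2, 2.5) − 0.1·(-32, -6) = (1.2, 3.1)
(r₂, s₂) = (1.2, 3.1) − 0.1·(-17.536, 6.64) = (2.9536, 2.436)

(2.9536, 2.436)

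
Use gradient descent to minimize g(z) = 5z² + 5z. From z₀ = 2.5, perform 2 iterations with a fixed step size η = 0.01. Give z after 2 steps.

g′(z) = 10z + 5
z₁ = 2.5 − 0.01·30 = 2.2
z₂ = 2.2 − 0.01·27 = 1.93

1.93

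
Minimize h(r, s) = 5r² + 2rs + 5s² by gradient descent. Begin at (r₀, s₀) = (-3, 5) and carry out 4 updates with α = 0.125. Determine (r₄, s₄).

∇h = (10r + 2s, 2r + 10s)
(r₁, s₁) = (-3, 5) − 0.125·(-20, 44) = (-0.5, -0.5)
(r₂, s₂) = (-0.5, -0.5) − 0.125·(-6, -6) = (0.25, 0.25)
(r₃, s₃) = (0.25, 0.25) − 0.125·(3, 3) = (-0.125, -0.125)
(r₄, s₄) = (-0.125, -0.125) − 0.125·(-1.5, -1.5) = (0.0625, 0.0625)

(0.0625, 0.0625)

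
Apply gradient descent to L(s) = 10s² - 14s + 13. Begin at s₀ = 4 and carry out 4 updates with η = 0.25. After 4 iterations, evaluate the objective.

7136878.5

L′(s) = 20s - 14
Step 1: L′(4) = 66; s₁ = 4 − 0.25·66 = -12.5
Step 2: L′(-12.5) = -264; s₂ = -12.5 − 0.25·(-264) = 53.5
Step 3: L′(53.5) = 1056; s₃ = 53.5 − 0.25·1056 = -210.5
Step 4: L′(-210.5) = -4224; s₄ = -210.5 − 0.25·(-4224) = 845.5
L(845.5) = 7136878.5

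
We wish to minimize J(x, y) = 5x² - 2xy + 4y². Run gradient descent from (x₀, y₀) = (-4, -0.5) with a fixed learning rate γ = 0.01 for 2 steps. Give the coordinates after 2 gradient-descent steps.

(-3.2598, -0.569)

∇J = (10x - 2y, -2x + 8y)
Step 1: at (-4, -0.5), ∇J = (-39, 4) → (-4, -0.5) − 0.01·(-39, 4) = (-3.61, -0.54)
Step 2: at (-3.61, -0.54), ∇J = (-35.02, 2.9) → (-3.61, -0.54) − 0.01·(-35.02, 2.9) = (-3.2598, -0.569)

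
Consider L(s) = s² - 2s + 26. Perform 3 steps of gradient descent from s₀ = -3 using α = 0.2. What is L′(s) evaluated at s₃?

-1.728

L′(s) = 2s - 2
s₁ = -3 − 0.2·(-8) = -1.4
s₂ = -1.4 − 0.2·(-4.8) = -0.44
s₃ = -0.44 − 0.2·(-2.88) = 0.136
L′(s) at (0.136) = -1.728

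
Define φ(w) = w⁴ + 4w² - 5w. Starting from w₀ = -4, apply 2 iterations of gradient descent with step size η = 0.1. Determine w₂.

-6472.1508

φ′(w) = 4w³ + 8w - 5
w₁ = -4 − 0.1·(-293) = 25.3
w₂ = 25.3 − 0.1·64974.508 = -6472.1508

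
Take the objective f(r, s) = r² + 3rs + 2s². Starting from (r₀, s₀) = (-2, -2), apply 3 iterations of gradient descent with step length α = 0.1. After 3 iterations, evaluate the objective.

∇f = (2r + 3s, 3r + 4s)
Step 1: at (-2, -2), ∇f = (-10, -14) → (-2, -2) − 0.1·(-10, -14) = (-1, -0.6)
Step 2: at (-1, -0.6), ∇f = (-3.8, -5.4) → (-1, -0.6) − 0.1·(-3.8, -5.4) = (-0.62, -0.06)
Step 3: at (-0.62, -0.06), ∇f = (-1.42, -2.1) → (-0.62, -0.06) − 0.1·(-1.42, -2.1) = (-0.478, 0.15)
f(-0.478, 0.15) = 0.058384

0.058384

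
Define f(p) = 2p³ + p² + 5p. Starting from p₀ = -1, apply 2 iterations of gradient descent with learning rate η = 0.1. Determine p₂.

-4.186

f′(p) = 6p² + 2p + 5
p₁ = -1 − 0.1·9 = -1.9
p₂ = -1.9 − 0.1·22.86 = -4.186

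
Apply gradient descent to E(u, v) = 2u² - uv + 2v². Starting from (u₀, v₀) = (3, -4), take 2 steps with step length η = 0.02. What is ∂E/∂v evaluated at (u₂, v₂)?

-15.5004

∇E = (4u - v, -u + 4v)
(u₁, v₁) = (3, -4) − 0.02·(16, -19) = (2.68, -3.62)
(u₂, v₂) = (2.68, -3.62) − 0.02·(14.34, -17.16) = (2.3932, -3.2768)
∂E/∂v at (2.3932, -3.2768) = -15.5004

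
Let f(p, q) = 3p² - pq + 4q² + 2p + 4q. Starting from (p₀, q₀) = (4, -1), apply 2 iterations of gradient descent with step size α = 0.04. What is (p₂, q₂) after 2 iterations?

∇f = (6p - q + 2, -p + 8q + 4)
(p₁, q₁) = (4, -1) − 0.04·(27, -8) = (2.92, -0.68)
(p₂, q₂) = (2.92, -0.68) − 0.04·(20.2, -4.36) = (2.112, -0.5056)

(2.112, -0.5056)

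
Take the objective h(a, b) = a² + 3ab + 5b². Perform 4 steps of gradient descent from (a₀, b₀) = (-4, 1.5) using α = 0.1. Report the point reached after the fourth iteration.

∇h = (2a + 3b, 3a + 10b)
Step 1: at (-4, 1.5), ∇h = (-3.5, 3) → (-4, 1.5) − 0.1·(-3.5, 3) = (-3.65, 1.2)
Step 2: at (-3.65, 1.2), ∇h = (-3.7, 1.05) → (-3.65, 1.2) − 0.1·(-3.7, 1.05) = (-3.28, 1.095)
Step 3: at (-3.28, 1.095), ∇h = (-3.275, 1.11) → (-3.28, 1.095) − 0.1·(-3.275, 1.11) = (-2.9525, 0.984)
Step 4: at (-2.9525, 0.984), ∇h = (-2.953, 0.9825) → (-2.9525, 0.984) − 0.1·(-2.953, 0.9825) = (-2.6572, 0.88575)

(-2.6572, 0.88575)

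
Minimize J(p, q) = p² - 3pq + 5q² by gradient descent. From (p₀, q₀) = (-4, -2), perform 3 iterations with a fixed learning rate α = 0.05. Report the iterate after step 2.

∇J = (2p - 3q, -3p + 10q)
(p₁, q₁) = (-4, -2) − 0.05·(-2, -8) = (-3.9, -1.6)
(p₂, q₂) = (-3.9, -1.6) − 0.05·(-3, -4.3) = (-3.75, -1.385)

(-3.75, -1.385)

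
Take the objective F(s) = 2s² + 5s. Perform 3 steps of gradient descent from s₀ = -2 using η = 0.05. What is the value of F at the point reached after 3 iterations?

F′(s) = 4s + 5
Step 1: F′(-2) = -3; s₁ = -2 − 0.05·(-3) = -1.85
Step 2: F′(-1.85) = -2.4; s₂ = -1.85 − 0.05·(-2.4) = -1.73
Step 3: F′(-1.73) = -1.92; s₃ = -1.73 − 0.05·(-1.92) = -1.634
F(-1.634) = -2.830088

-2.830088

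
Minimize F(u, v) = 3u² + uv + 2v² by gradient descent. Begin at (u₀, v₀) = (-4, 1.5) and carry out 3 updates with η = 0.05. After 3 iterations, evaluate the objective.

∇F = (6u + v, u + 4v)
(u₁, v₁) = (-4, 1.5) − 0.05·(-22.5, 2) = (-2.875, 1.4)
(u₂, v₂) = (-2.875, 1.4) − 0.05·(-15.85, 2.725) = (-2.0825, 1.26375)
(u₃, v₃) = (-2.0825, 1.26375) − 0.05·(-11.23125, 2.9725) = (-1.5209375, 1.115125)
F(-1.5209375, 1.115125) = 7.73072473828125

7.73072473828125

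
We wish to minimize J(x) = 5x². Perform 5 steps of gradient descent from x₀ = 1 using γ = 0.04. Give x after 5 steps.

0.07776

J′(x) = 10x
x₁ = 1 − 0.04·10 = 0.6
x₂ = 0.6 − 0.04·6 = 0.36
x₃ = 0.36 − 0.04·3.6 = 0.216
x₄ = 0.216 − 0.04·2.16 = 0.1296
x₅ = 0.1296 − 0.04·1.296 = 0.07776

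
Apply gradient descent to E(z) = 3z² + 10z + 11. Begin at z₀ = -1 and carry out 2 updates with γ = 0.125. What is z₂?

E′(z) = 6z + 10
Step 1: E′(-1) = 4; z₁ = -1 − 0.125·4 = -1.5
Step 2: E′(-1.5) = 1; z₂ = -1.5 − 0.125·1 = -1.625

-1.625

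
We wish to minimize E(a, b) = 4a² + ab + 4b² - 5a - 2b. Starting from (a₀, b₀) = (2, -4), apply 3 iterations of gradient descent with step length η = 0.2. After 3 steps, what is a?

1.136

∇E = (8a + b - 5, a + 8b - 2)
(a₁, b₁) = (2, -4) − 0.2·(7, -32) = (0.6, 2.4)
(a₂, b₂) = (0.6, 2.4) − 0.2·(2.2, 17.8) = (0.16, -1.16)
(a₃, b₃) = (0.16, -1.16) − 0.2·(-4.88, -11.12) = (1.136, 1.064)
a = 1.136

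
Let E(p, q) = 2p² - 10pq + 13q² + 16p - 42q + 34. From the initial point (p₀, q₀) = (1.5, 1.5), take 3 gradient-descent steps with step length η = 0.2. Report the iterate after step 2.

∇E = (4p - 10q + 16, -10p + 26q - 42)
Step 1: at (1.5, 1.5), ∇E = (7, -18) → (1.5, 1.5) − 0.2·(7, -18) = (0.1, 5.1)
Step 2: at (0.1, 5.1), ∇E = (-34.6, 89.6) → (0.1, 5.1) − 0.2·(-34.6, 89.6) = (7.02, -12.82)

(7.02, -12.82)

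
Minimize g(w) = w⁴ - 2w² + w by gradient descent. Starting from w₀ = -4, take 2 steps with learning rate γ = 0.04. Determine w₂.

-21.09113856

g′(w) = 4w³ - 4w + 1
w₁ = -4 − 0.04·(-239) = 5.56
w₂ = 5.56 − 0.04·666.278464 = -21.09113856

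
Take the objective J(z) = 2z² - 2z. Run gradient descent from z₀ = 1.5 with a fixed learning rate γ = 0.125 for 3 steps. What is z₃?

0.625

J′(z) = 4z - 2
Step 1: J′(1.5) = 4; z₁ = 1.5 − 0.125·4 = 1
Step 2: J′(1) = 2; z₂ = 1 − 0.125·2 = 0.75
Step 3: J′(0.75) = 1; z₃ = 0.75 − 0.125·1 = 0.625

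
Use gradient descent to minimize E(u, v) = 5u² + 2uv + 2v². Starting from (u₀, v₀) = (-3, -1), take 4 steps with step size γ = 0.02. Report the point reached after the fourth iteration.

∇E = (10u + 2v, 2u + 4v)
Step 1: at (-3, -1), ∇E = (-32, -10) → (-3, -1) − 0.02·(-32, -10) = (-2.36, -0.8)
Step 2: at (-2.36, -0.8), ∇E = (-25.2, -7.92) → (-2.36, -0.8) − 0.02·(-25.2, -7.92) = (-1.856, -0.6416)
Step 3: at (-1.856, -0.6416), ∇E = (-19.8432, -6.2784) → (-1.856, -0.6416) − 0.02·(-19.8432, -6.2784) = (-1.459136, -0.516032)
Step 4: at (-1.459136, -0.516032), ∇E = (-15.623424, -4.9824) → (-1.459136, -0.516032) − 0.02·(-15.623424, -4.9824) = (-1.14666752, -0.416384)

(-1.14666752, -0.416384)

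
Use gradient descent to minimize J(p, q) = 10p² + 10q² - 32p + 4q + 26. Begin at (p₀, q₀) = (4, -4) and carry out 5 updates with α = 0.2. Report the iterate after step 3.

(-63.2, 102.4)

∇J = (20p - 32, 20q + 4)
Step 1: at (4, -4), ∇J = (48, -76) → (4, -4) − 0.2·(48, -76) = (-5.6, 11.2)
Step 2: at (-5.6, 11.2), ∇J = (-144, 228) → (-5.6, 11.2) − 0.2·(-144, 228) = (23.2, -34.4)
Step 3: at (23.2, -34.4), ∇J = (432, -684) → (23.2, -34.4) − 0.2·(432, -684) = (-63.2, 102.4)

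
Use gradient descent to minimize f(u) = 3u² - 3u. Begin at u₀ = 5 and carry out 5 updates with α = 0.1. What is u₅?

0.54608

f′(u) = 6u - 3
u₁ = 5 − 0.1·27 = 2.3
u₂ = 2.3 − 0.1·10.8 = 1.22
u₃ = 1.22 − 0.1·4.32 = 0.788
u₄ = 0.788 − 0.1·1.728 = 0.6152
u₅ = 0.6152 − 0.1·0.6912 = 0.54608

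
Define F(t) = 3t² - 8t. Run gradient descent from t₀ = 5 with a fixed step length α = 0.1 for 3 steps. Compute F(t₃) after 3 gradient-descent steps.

F′(t) = 6t - 8
Step 1: F′(5) = 22; t₁ = 5 − 0.1·22 = 2.8
Step 2: F′(2.8) = 8.8; t₂ = 2.8 − 0.1·8.8 = 1.92
Step 3: F′(1.92) = 3.52; t₃ = 1.92 − 0.1·3.52 = 1.568
F(1.568) = -5.168128

-5.168128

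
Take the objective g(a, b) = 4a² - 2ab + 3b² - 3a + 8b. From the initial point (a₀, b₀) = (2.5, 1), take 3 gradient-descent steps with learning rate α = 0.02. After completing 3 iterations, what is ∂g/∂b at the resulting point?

7.503168

∇g = (8a - 2b - 3, -2a + 6b + 8)
(a₁, b₁) = (2.5, 1) − 0.02·(15, 9) = (2.2, 0.82)
(a₂, b₂) = (2.2, 0.82) − 0.02·(12.96, 8.52) = (1.9408, 0.6496)
(a₃, b₃) = (1.9408, 0.6496) − 0.02·(11.2272, 8.016) = (1.716256, 0.48928)
∂g/∂b at (1.716256, 0.48928) = 7.503168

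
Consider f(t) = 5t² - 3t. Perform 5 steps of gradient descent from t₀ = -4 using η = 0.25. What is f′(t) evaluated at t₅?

326.53125

f′(t) = 10t - 3
t₁ = -4 − 0.25·(-43) = 6.75
t₂ = 6.75 − 0.25·64.5 = -9.375
t₃ = -9.375 − 0.25·(-96.75) = 14.8125
t₄ = 14.8125 − 0.25·145.125 = -21.46875
t₅ = -21.46875 − 0.25·(-217.6875) = 32.953125
f′(t) at (32.953125) = 326.53125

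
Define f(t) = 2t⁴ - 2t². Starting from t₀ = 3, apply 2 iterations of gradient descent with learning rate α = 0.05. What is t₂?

140.6592

f′(t) = 8t³ - 4t
t₁ = 3 − 0.05·204 = -7.2
t₂ = -7.2 − 0.05·(-2957.184) = 140.6592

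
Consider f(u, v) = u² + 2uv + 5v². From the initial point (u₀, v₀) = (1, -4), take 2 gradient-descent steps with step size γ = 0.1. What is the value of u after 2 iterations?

1.32

∇f = (2u + 2v, 2u + 10v)
(u₁, v₁) = (1, -4) − 0.1·(-6, -38) = (1.6, -0.2)
(u₂, v₂) = (1.6, -0.2) − 0.1·(2.8, 1.2) = (1.32, -0.32)
u = 1.32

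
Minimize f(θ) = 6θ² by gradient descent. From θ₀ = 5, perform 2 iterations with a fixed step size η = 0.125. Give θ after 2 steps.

f′(θ) = 12θ
Step 1: f′(5) = 60; θ₁ = 5 − 0.125·60 = -2.5
Step 2: f′(-2.5) = -30; θ₂ = -2.5 − 0.125·(-30) = 1.25

1.25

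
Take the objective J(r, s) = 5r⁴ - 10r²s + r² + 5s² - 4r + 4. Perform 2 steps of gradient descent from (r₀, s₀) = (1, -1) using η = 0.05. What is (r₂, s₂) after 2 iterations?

(0.119, 0.405)

∇J = (20r³ - 20rs + 2r - 4, -10r² + 10s)
Step 1: at (1, -1), ∇J = (38, -20) → (1, -1) − 0.05·(38, -20) = (-0.9, 0)
Step 2: at (-0.9, 0), ∇J = (-20.38, -8.1) → (-0.9, 0) − 0.05·(-20.38, -8.1) = (0.119, 0.405)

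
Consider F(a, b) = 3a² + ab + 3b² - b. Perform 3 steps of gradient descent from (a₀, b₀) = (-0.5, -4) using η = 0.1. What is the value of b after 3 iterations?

-0.1225

∇F = (6a + b, a + 6b - 1)
(a₁, b₁) = (-0.5, -4) − 0.1·(-7, -25.5) = (0.2, -1.45)
(a₂, b₂) = (0.2, -1.45) − 0.1·(-0.25, -9.5) = (0.225, -0.5)
(a₃, b₃) = (0.225, -0.5) − 0.1·(0.85, -3.775) = (0.14, -0.1225)
b = -0.1225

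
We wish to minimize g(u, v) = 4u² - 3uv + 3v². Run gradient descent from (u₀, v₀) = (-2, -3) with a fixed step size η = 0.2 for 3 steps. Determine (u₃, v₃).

(-0.144, 0.048)

∇g = (8u - 3v, -3u + 6v)
Step 1: at (-2, -3), ∇g = (-7, -12) → (-2, -3) − 0.2·(-7, -12) = (-0.6, -0.6)
Step 2: at (-0.6, -0.6), ∇g = (-3, -1.8) → (-0.6, -0.6) − 0.2·(-3, -1.8) = (0, -0.24)
Step 3: at (0, -0.24), ∇g = (0.72, -1.44) → (0, -0.24) − 0.2·(0.72, -1.44) = (-0.144, 0.048)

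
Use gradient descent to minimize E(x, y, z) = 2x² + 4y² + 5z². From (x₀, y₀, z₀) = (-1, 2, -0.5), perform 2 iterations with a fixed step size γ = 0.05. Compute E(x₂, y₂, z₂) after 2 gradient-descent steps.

2.970925

∇E = (4x, 8y, 10z)
Step 1: at (-1, 2, -0.5), ∇E = (-4, 16, -5) → (-1, 2, -0.5) − 0.05·(-4, 16, -5) = (-0.8, 1.2, -0.25)
Step 2: at (-0.8, 1.2, -0.25), ∇E = (-3.2, 9.6, -2.5) → (-0.8, 1.2, -0.25) − 0.05·(-3.2, 9.6, -2.5) = (-0.64, 0.72, -0.125)
E(-0.64, 0.72, -0.125) = 2.970925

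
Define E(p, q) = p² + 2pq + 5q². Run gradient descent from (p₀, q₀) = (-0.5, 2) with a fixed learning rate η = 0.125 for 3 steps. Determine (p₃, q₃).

∇E = (2p + 2q, 2p + 10q)
Step 1: at (-0.5, 2), ∇E = (3, 19) → (-0.5, 2) − 0.125·(3, 19) = (-0.875, -0.375)
Step 2: at (-0.875, -0.375), ∇E = (-2.5, -5.5) → (-0.875, -0.375) − 0.125·(-2.5, -5.5) = (-0.5625, 0.3125)
Step 3: at (-0.5625, 0.3125), ∇E = (-0.5, 2) → (-0.5625, 0.3125) − 0.125·(-0.5, 2) = (-0.5, 0.0625)

(-0.5, 0.0625)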